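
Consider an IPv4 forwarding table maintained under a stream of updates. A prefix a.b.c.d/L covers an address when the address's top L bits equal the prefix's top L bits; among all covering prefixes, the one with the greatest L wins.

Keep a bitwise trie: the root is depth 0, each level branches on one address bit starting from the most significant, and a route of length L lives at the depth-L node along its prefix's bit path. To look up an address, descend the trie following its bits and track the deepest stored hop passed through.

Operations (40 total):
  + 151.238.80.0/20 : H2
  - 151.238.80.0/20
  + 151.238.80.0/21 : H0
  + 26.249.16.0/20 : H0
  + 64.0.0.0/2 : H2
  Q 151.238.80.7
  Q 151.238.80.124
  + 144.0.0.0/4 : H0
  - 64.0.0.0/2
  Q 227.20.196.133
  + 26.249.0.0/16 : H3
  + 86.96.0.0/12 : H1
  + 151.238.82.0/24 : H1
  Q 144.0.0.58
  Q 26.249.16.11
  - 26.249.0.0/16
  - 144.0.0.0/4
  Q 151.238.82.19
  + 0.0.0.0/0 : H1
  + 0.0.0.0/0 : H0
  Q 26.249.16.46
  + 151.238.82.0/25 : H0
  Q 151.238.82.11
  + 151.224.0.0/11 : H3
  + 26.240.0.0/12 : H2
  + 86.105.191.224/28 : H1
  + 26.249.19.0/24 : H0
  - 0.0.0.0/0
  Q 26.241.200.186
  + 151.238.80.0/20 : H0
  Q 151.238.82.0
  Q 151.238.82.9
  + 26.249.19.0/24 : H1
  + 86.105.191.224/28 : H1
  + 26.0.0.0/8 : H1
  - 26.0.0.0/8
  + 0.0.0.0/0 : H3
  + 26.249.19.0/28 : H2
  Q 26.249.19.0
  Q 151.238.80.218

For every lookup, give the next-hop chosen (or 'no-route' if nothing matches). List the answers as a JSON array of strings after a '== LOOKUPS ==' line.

Trace:
  + 151.238.80.0/20 (H2) depth=20
  - 151.238.80.0/20 clear@20
  + 151.238.80.0/21 (H0) depth=21
  + 26.249.16.0/20 (H0) depth=20
  + 64.0.0.0/2 (H2) depth=2
  lookup 151.238.80.7: bits 100101111110111001010 walk d0:-→d1:-→d2:-→d3:-→d4:-→d5:-→d6:-→d7:-→d8:-→d9:-→d10:-→d11:-→d12:-→d13:-→d14:-→d15:-→d16:-→d17:-→d18:-→d19:-→d20:-→d21:H0 -> H0
  lookup 151.238.80.124: bits 100101111110111001010 walk d0:-→d1:-→d2:-→d3:-→d4:-→d5:-→d6:-→d7:-→d8:-→d9:-→d10:-→d11:-→d12:-→d13:-→d14:-→d15:-→d16:-→d17:-→d18:-→d19:-→d20:-→d21:H0 -> H0
  + 144.0.0.0/4 (H0) depth=4
  - 64.0.0.0/2 clear@2
  lookup 227.20.196.133: bits 1 walk d0:-→d1:- -> no-route
  + 26.249.0.0/16 (H3) depth=16
  + 86.96.0.0/12 (H1) depth=12
  + 151.238.82.0/24 (H1) depth=24
  lookup 144.0.0.58: bits 10010 walk d0:-→d1:-→d2:-→d3:-→d4:H0→d5:- -> H0
  lookup 26.249.16.11: bits 00011010111110010001 walk d0:-→d1:-→d2:-→d3:-→d4:-→d5:-→d6:-→d7:-→d8:-→d9:-→d10:-→d11:-→d12:-→d13:-→d14:-→d15:-→d16:H3→d17:-→d18:-→d19:-→d20:H0 -> H0
  - 26.249.0.0/16 clear@16
  - 144.0.0.0/4 clear@4
  lookup 151.238.82.19: bits 100101111110111001010010 walk d0:-→d1:-→d2:-→d3:-→d4:-→d5:-→d6:-→d7:-→d8:-→d9:-→d10:-→d11:-→d12:-→d13:-→d14:-→d15:-→d16:-→d17:-→d18:-→d19:-→d20:-→d21:H0→d22:-→d23:-→d24:H1 -> H1
  + 0.0.0.0/0 (H1) depth=0
  + 0.0.0.0/0 (H0) depth=0
  lookup 26.249.16.46: bits 00011010111110010001 walk d0:H0→d1:-→d2:-→d3:-→d4:-→d5:-→d6:-→d7:-→d8:-→d9:-→d10:-→d11:-→d12:-→d13:-→d14:-→d15:-→d16:-→d17:-→d18:-→d19:-→d20:H0 -> H0
  + 151.238.82.0/25 (H0) depth=25
  lookup 151.238.82.11: bits 1001011111101110010100100 walk d0:H0→d1:-→d2:-→d3:-→d4:-→d5:-→d6:-→d7:-→d8:-→d9:-→d10:-→d11:-→d12:-→d13:-→d14:-→d15:-→d16:-→d17:-→d18:-→d19:-→d20:-→d21:H0→d22:-→d23:-→d24:H1→d25:H0 -> H0
  + 151.224.0.0/11 (H3) depth=11
  + 26.240.0.0/12 (H2) depth=12
  + 86.105.191.224/28 (H1) depth=28
  + 26.249.19.0/24 (H0) depth=24
  - 0.0.0.0/0 clear@0
  lookup 26.241.200.186: bits 000110101111 walk d0:-→d1:-→d2:-→d3:-→d4:-→d5:-→d6:-→d7:-→d8:-→d9:-→d10:-→d11:-→d12:H2 -> H2
  + 151.238.80.0/20 (H0) depth=20
  lookup 151.238.82.0: bits 1001011111101110010100100 walk d0:-→d1:-→d2:-→d3:-→d4:-→d5:-→d6:-→d7:-→d8:-→d9:-→d10:-→d11:H3→d12:-→d13:-→d14:-→d15:-→d16:-→d17:-→d18:-→d19:-→d20:H0→d21:H0→d22:-→d23:-→d24:H1→d25:H0 -> H0
  lookup 151.238.82.9: bits 1001011111101110010100100 walk d0:-→d1:-→d2:-→d3:-→d4:-→d5:-→d6:-→d7:-→d8:-→d9:-→d10:-→d11:H3→d12:-→d13:-→d14:-→d15:-→d16:-→d17:-→d18:-→d19:-→d20:H0→d21:H0→d22:-→d23:-→d24:H1→d25:H0 -> H0
  + 26.249.19.0/24 (H1) depth=24
  + 86.105.191.224/28 (H1) depth=28
  + 26.0.0.0/8 (H1) depth=8
  - 26.0.0.0/8 clear@8
  + 0.0.0.0/0 (H3) depth=0
  + 26.249.19.0/28 (H2) depth=28
  lookup 26.249.19.0: bits 0001101011111001000100110000 walk d0:H3→d1:-→d2:-→d3:-→d4:-→d5:-→d6:-→d7:-→d8:-→d9:-→d10:-→d11:-→d12:H2→d13:-→d14:-→d15:-→d16:-→d17:-→d18:-→d19:-→d20:H0→d21:-→d22:-→d23:-→d24:H1→d25:-→d26:-→d27:-→d28:H2 -> H2
  lookup 151.238.80.218: bits 1001011111101110010100 walk d0:H3→d1:-→d2:-→d3:-→d4:-→d5:-→d6:-→d7:-→d8:-→d9:-→d10:-→d11:H3→d12:-→d13:-→d14:-→d15:-→d16:-→d17:-→d18:-→d19:-→d20:H0→d21:H0→d22:- -> H0

== LOOKUPS ==
["H0","H0","no-route","H0","H0","H1","H0","H0","H2","H0","H0","H2","H0"]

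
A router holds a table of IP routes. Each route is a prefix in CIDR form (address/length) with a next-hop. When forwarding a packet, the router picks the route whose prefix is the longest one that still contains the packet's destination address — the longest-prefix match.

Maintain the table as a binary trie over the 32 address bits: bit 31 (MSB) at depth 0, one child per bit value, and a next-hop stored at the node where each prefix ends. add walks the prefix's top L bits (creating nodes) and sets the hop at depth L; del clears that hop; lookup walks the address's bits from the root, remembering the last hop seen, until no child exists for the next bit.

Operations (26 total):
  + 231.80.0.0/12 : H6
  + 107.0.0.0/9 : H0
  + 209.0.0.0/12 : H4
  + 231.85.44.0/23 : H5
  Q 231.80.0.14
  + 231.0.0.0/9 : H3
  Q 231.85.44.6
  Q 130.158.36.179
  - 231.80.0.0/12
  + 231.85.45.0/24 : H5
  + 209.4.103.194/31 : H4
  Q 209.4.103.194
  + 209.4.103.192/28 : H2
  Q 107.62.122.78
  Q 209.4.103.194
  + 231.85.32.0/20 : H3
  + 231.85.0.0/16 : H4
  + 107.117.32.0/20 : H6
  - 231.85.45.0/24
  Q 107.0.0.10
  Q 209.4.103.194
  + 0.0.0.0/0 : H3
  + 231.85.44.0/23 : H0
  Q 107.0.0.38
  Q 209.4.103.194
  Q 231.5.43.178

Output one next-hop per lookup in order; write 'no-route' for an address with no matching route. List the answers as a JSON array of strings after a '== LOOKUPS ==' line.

Apply in order:
  add 231.80.0.0/12 -> H6 at depth 12
  add 107.0.0.0/9 -> H0 at depth 9
  add 209.0.0.0/12 -> H4 at depth 12
  add 231.85.44.0/23 -> H5 at depth 23
  Q 231.80.0.14: descend 1110011101010 ; hops seen [H6] ; pick H6
  add 231.0.0.0/9 -> H3 at depth 9
  Q 231.85.44.6: descend 11100111010101010010110 ; hops seen [H3,H6,H5] ; pick H5
  Q 130.158.36.179: descend 1 ; hops seen [∅] ; pick no-route
  - 231.80.0.0/12 clear@12
  add 231.85.45.0/24 -> H5 at depth 24
  add 209.4.103.194/31 -> H4 at depth 31
  Q 209.4.103.194: descend 1101000100000100011001111100001 ; hops seen [H4,H4] ; pick H4
  add 209.4.103.192/28 -> H2 at depth 28
  Q 107.62.122.78: descend 011010110 ; hops seen [H0] ; pick H0
  Q 209.4.103.194: descend 1101000100000100011001111100001 ; hops seen [H4,H2,H4] ; pick H4
  add 231.85.32.0/20 -> H3 at depth 20
  add 231.85.0.0/16 -> H4 at depth 16
  add 107.117.32.0/20 -> H6 at depth 20
  - 231.85.45.0/24 clear@24
  Q 107.0.0.10: descend 011010110 ; hops seen [H0] ; pick H0
  Q 209.4.103.194: descend 1101000100000100011001111100001 ; hops seen [H4,H2,H4] ; pick H4
  add 0.0.0.0/0 -> H3 at depth 0
  add 231.85.44.0/23 -> H0 at depth 23
  Q 107.0.0.38: descend 011010110 ; hops seen [H3,H0] ; pick H0
  Q 209.4.103.194: descend 1101000100000100011001111100001 ; hops seen [H3,H4,H2,H4] ; pick H4
  Q 231.5.43.178: descend 111001110 ; hops seen [H3,H3] ; pick H3

== LOOKUPS ==
["H6","H5","no-route","H4","H0","H4","H0","H4","H0","H4","H3"]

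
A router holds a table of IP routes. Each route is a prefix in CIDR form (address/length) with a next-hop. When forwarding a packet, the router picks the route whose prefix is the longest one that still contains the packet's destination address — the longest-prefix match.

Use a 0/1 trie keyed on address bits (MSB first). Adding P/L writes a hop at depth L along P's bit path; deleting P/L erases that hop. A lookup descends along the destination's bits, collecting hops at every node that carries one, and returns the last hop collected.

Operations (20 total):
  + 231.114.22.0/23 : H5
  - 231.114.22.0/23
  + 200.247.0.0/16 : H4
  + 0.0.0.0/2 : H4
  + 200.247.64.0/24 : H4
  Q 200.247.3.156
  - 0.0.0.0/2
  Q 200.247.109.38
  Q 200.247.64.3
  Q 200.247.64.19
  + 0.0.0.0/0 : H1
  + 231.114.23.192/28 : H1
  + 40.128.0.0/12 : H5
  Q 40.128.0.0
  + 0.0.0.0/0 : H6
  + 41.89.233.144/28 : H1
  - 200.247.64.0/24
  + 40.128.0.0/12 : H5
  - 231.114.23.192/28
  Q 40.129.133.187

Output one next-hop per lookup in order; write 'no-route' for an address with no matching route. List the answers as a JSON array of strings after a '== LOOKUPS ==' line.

Process each operation:
  add 231.114.22.0/23 -> H5 at depth 23
  - 231.114.22.0/23 clear@23
  add 200.247.0.0/16 -> H4 at depth 16
  add 0.0.0.0/2 -> H4 at depth 2
  add 200.247.64.0/24 -> H4 at depth 24
  ? 200.247.3.156  path d0:-→d1:-→d2:-→d3:-→d4:-→d5:-→d6:-→d7:-→d8:-→d9:-→d10:-→d11:-→d12:-→d13:-→d14:-→d15:-→d16:H4→d17:-  best=H4
  - 0.0.0.0/2 clear@2
  ? 200.247.109.38  path d0:-→d1:-→d2:-→d3:-→d4:-→d5:-→d6:-→d7:-→d8:-→d9:-→d10:-→d11:-→d12:-→d13:-→d14:-→d15:-→d16:H4→d17:-→d18:-  best=H4
  ? 200.247.64.3  path d0:-→d1:-→d2:-→d3:-→d4:-→d5:-→d6:-→d7:-→d8:-→d9:-→d10:-→d11:-→d12:-→d13:-→d14:-→d15:-→d16:H4→d17:-→d18:-→d19:-→d20:-→d21:-→d22:-→d23:-→d24:H4  best=H4
  ? 200.247.64.19  path d0:-→d1:-→d2:-→d3:-→d4:-→d5:-→d6:-→d7:-→d8:-→d9:-→d10:-→d11:-→d12:-→d13:-→d14:-→d15:-→d16:H4→d17:-→d18:-→d19:-→d20:-→d21:-→d22:-→d23:-→d24:H4  best=H4
  add 0.0.0.0/0 -> H1 at depth 0
  add 231.114.23.192/28 -> H1 at depth 28
  add 40.128.0.0/12 -> H5 at depth 12
  ? 40.128.0.0  path d0:H1→d1:-→d2:-→d3:-→d4:-→d5:-→d6:-→d7:-→d8:-→d9:-→d10:-→d11:-→d12:H5  best=H5
  add 0.0.0.0/0 -> H6 at depth 0
  add 41.89.233.144/28 -> H1 at depth 28
  - 200.247.64.0/24 clear@24
  add 40.128.0.0/12 -> H5 at depth 12
  - 231.114.23.192/28 clear@28
  ? 40.129.133.187  path d0:H6→d1:-→d2:-→d3:-→d4:-→d5:-→d6:-→d7:-→d8:-→d9:-→d10:-→d11:-→d12:H5  best=H5

== LOOKUPS ==
["H4","H4","H4","H4","H5","H5"]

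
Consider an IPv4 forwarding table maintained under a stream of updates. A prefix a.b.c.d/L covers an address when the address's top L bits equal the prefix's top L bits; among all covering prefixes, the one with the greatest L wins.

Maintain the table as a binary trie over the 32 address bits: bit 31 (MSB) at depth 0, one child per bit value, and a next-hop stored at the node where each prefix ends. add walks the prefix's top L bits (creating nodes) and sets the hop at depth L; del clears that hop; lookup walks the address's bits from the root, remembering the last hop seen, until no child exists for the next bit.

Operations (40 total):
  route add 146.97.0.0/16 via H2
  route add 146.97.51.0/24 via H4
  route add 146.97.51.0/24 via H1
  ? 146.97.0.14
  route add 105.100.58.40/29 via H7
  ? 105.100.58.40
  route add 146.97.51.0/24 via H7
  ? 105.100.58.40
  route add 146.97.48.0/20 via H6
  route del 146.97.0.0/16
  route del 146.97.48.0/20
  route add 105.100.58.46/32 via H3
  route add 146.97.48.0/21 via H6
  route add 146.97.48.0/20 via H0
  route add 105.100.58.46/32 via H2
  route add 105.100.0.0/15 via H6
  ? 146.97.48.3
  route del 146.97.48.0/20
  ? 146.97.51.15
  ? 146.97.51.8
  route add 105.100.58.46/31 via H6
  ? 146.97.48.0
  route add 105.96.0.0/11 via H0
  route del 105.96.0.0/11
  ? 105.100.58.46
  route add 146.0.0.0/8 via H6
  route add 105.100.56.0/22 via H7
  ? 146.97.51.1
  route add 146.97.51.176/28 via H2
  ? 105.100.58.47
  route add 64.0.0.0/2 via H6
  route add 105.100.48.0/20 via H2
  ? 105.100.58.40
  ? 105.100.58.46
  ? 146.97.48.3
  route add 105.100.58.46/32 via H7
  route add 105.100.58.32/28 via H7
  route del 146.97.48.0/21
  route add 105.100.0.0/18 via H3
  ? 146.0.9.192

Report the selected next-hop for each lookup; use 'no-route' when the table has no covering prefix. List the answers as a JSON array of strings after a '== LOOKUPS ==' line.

Process each operation:
  add 146.97.0.0/16 -> H2 at depth 16
  add 146.97.51.0/24 -> H4 at depth 24
  add 146.97.51.0/24 -> H1 at depth 24
  lookup 146.97.0.14: bits 100100100110000100 walk d0:-→d1:-→d2:-→d3:-→d4:-→d5:-→d6:-→d7:-→d8:-→d9:-→d10:-→d11:-→d12:-→d13:-→d14:-→d15:-→d16:H2→d17:-→d18:- -> H2
  add 105.100.58.40/29 -> H7 at depth 29
  lookup 105.100.58.40: bits 01101001011001000011101000101 walk d0:-→d1:-→d2:-→d3:-→d4:-→d5:-→d6:-→d7:-→d8:-→d9:-→d10:-→d11:-→d12:-→d13:-→d14:-→d15:-→d16:-→d17:-→d18:-→d19:-→d20:-→d21:-→d22:-→d23:-→d24:-→d25:-→d26:-→d27:-→d28:-→d29:H7 -> H7
  add 146.97.51.0/24 -> H7 at depth 24
  lookup 105.100.58.40: bits 01101001011001000011101000101 walk d0:-→d1:-→d2:-→d3:-→d4:-→d5:-→d6:-→d7:-→d8:-→d9:-→d10:-→d11:-→d12:-→d13:-→d14:-→d15:-→d16:-→d17:-→d18:-→d19:-→d20:-→d21:-→d22:-→d23:-→d24:-→d25:-→d26:-→d27:-→d28:-→d29:H7 -> H7
  add 146.97.48.0/20 -> H6 at depth 20
  del 146.97.0.0/16 (clear depth 16)
  del 146.97.48.0/20 (clear depth 20)
  add 105.100.58.46/32 -> H3 at depth 32
  add 146.97.48.0/21 -> H6 at depth 21
  add 146.97.48.0/20 -> H0 at depth 20
  add 105.100.58.46/32 -> H2 at depth 32
  add 105.100.0.0/15 -> H6 at depth 15
  lookup 146.97.48.3: bits 1001001001100001001100 walk d0:-→d1:-→d2:-→d3:-→d4:-→d5:-→d6:-→d7:-→d8:-→d9:-→d10:-→d11:-→d12:-→d13:-→d14:-→d15:-→d16:-→d17:-→d18:-→d19:-→d20:H0→d21:H6→d22:- -> H6
  del 146.97.48.0/20 (clear depth 20)
  lookup 146.97.51.15: bits 100100100110000100110011 walk d0:-→d1:-→d2:-→d3:-→d4:-→d5:-→d6:-→d7:-→d8:-→d9:-→d10:-→d11:-→d12:-→d13:-→d14:-→d15:-→d16:-→d17:-→d18:-→d19:-→d20:-→d21:H6→d22:-→d23:-→d24:H7 -> H7
  lookup 146.97.51.8: bits 100100100110000100110011 walk d0:-→d1:-→d2:-→d3:-→d4:-→d5:-→d6:-→d7:-→d8:-→d9:-→d10:-→d11:-→d12:-→d13:-→d14:-→d15:-→d16:-→d17:-→d18:-→d19:-→d20:-→d21:H6→d22:-→d23:-→d24:H7 -> H7
  add 105.100.58.46/31 -> H6 at depth 31
  lookup 146.97.48.0: bits 1001001001100001001100 walk d0:-→d1:-→d2:-→d3:-→d4:-→d5:-→d6:-→d7:-→d8:-→d9:-→d10:-→d11:-→d12:-→d13:-→d14:-→d15:-→d16:-→d17:-→d18:-→d19:-→d20:-→d21:H6→d22:- -> H6
  add 105.96.0.0/11 -> H0 at depth 11
  del 105.96.0.0/11 (clear depth 11)
  lookup 105.100.58.46: bits 01101001011001000011101000101110 walk d0:-→d1:-→d2:-→d3:-→d4:-→d5:-→d6:-→d7:-→d8:-→d9:-→d10:-→d11:-→d12:-→d13:-→d14:-→d15:H6→d16:-→d17:-→d18:-→d19:-→d20:-→d21:-→d22:-→d23:-→d24:-→d25:-→d26:-→d27:-→d28:-→d29:H7→d30:-→d31:H6→d32:H2 -> H2
  add 146.0.0.0/8 -> H6 at depth 8
  add 105.100.56.0/22 -> H7 at depth 22
  lookup 146.97.51.1: bits 100100100110000100110011 walk d0:-→d1:-→d2:-→d3:-→d4:-→d5:-→d6:-→d7:-→d8:H6→d9:-→d10:-→d11:-→d12:-→d13:-→d14:-→d15:-→d16:-→d17:-→d18:-→d19:-→d20:-→d21:H6→d22:-→d23:-→d24:H7 -> H7
  add 146.97.51.176/28 -> H2 at depth 28
  lookup 105.100.58.47: bits 0110100101100100001110100010111 walk d0:-→d1:-→d2:-→d3:-→d4:-→d5:-→d6:-→d7:-→d8:-→d9:-→d10:-→d11:-→d12:-→d13:-→d14:-→d15:H6→d16:-→d17:-→d18:-→d19:-→d20:-→d21:-→d22:H7→d23:-→d24:-→d25:-→d26:-→d27:-→d28:-→d29:H7→d30:-→d31:H6 -> H6
  add 64.0.0.0/2 -> H6 at depth 2
  add 105.100.48.0/20 -> H2 at depth 20
  lookup 105.100.58.40: bits 01101001011001000011101000101 walk d0:-→d1:-→d2:H6→d3:-→d4:-→d5:-→d6:-→d7:-→d8:-→d9:-→d10:-→d11:-→d12:-→d13:-→d14:-→d15:H6→d16:-→d17:-→d18:-→d19:-→d20:H2→d21:-→d22:H7→d23:-→d24:-→d25:-→d26:-→d27:-→d28:-→d29:H7 -> H7
  lookup 105.100.58.46: bits 01101001011001000011101000101110 walk d0:-→d1:-→d2:H6→d3:-→d4:-→d5:-→d6:-→d7:-→d8:-→d9:-→d10:-→d11:-→d12:-→d13:-→d14:-→d15:H6→d16:-→d17:-→d18:-→d19:-→d20:H2→d21:-→d22:H7→d23:-→d24:-→d25:-→d26:-→d27:-→d28:-→d29:H7→d30:-→d31:H6→d32:H2 -> H2
  lookup 146.97.48.3: bits 1001001001100001001100 walk d0:-→d1:-→d2:-→d3:-→d4:-→d5:-→d6:-→d7:-→d8:H6→d9:-→d10:-→d11:-→d12:-→d13:-→d14:-→d15:-→d16:-→d17:-→d18:-→d19:-→d20:-→d21:H6→d22:- -> H6
  add 105.100.58.46/32 -> H7 at depth 32
  add 105.100.58.32/28 -> H7 at depth 28
  del 146.97.48.0/21 (clear depth 21)
  add 105.100.0.0/18 -> H3 at depth 18
  lookup 146.0.9.192: bits 100100100 walk d0:-→d1:-→d2:-→d3:-→d4:-→d5:-→d6:-→d7:-→d8:H6→d9:- -> H6

== LOOKUPS ==
["H2","H7","H7","H6","H7","H7","H6","H2","H7","H6","H7","H2","H6","H6"]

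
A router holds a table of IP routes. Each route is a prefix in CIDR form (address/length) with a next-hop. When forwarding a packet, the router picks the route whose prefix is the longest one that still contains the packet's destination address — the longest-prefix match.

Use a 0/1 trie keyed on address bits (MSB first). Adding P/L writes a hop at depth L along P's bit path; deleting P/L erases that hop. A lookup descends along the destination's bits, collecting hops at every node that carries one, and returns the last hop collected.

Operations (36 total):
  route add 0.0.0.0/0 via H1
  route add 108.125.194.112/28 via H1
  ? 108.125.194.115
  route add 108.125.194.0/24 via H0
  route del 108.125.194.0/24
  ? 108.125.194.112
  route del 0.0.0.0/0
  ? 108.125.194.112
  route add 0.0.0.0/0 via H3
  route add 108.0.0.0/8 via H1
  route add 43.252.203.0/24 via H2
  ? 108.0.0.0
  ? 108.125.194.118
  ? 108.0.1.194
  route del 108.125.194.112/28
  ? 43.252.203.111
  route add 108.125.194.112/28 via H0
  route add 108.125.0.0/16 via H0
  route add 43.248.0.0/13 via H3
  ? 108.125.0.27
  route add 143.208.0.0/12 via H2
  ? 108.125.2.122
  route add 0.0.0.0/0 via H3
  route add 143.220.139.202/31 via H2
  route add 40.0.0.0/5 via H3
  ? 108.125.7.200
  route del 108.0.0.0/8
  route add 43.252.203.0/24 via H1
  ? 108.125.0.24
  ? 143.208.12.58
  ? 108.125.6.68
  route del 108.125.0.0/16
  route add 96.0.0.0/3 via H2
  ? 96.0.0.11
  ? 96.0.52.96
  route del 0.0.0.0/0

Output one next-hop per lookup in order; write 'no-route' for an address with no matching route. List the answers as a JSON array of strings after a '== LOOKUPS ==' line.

Trace:
  add 0.0.0.0/0 -> H1 at depth 0
  add 108.125.194.112/28 -> H1 at depth 28
  lookup 108.125.194.115: bits 0110110001111101110000100111 walk d0:H1→d1:-→d2:-→d3:-→d4:-→d5:-→d6:-→d7:-→d8:-→d9:-→d10:-→d11:-→d12:-→d13:-→d14:-→d15:-→d16:-→d17:-→d18:-→d19:-→d20:-→d21:-→d22:-→d23:-→d24:-→d25:-→d26:-→d27:-→d28:H1 -> H1
  add 108.125.194.0/24 -> H0 at depth 24
  - 108.125.194.0/24 clear@24
  lookup 108.125.194.112: bits 0110110001111101110000100111 walk d0:H1→d1:-→d2:-→d3:-→d4:-→d5:-→d6:-→d7:-→d8:-→d9:-→d10:-→d11:-→d12:-→d13:-→d14:-→d15:-→d16:-→d17:-→d18:-→d19:-→d20:-→d21:-→d22:-→d23:-→d24:-→d25:-→d26:-→d27:-→d28:H1 -> H1
  - 0.0.0.0/0 clear@0
  lookup 108.125.194.112: bits 0110110001111101110000100111 walk d0:-→d1:-→d2:-→d3:-→d4:-→d5:-→d6:-→d7:-→d8:-→d9:-→d10:-→d11:-→d12:-→d13:-→d14:-→d15:-→d16:-→d17:-→d18:-→d19:-→d20:-→d21:-→d22:-→d23:-→d24:-→d25:-→d26:-→d27:-→d28:H1 -> H1
  add 0.0.0.0/0 -> H3 at depth 0
  add 108.0.0.0/8 -> H1 at depth 8
  add 43.252.203.0/24 -> H2 at depth 24
  lookup 108.0.0.0: bits 011011000 walk d0:H3→d1:-→d2:-→d3:-→d4:-→d5:-→d6:-→d7:-→d8:H1→d9:- -> H1
  lookup 108.125.194.118: bits 0110110001111101110000100111 walk d0:H3→d1:-→d2:-→d3:-→d4:-→d5:-→d6:-→d7:-→d8:H1→d9:-→d10:-→d11:-→d12:-→d13:-→d14:-→d15:-→d16:-→d17:-→d18:-→d19:-→d20:-→d21:-→d22:-→d23:-→d24:-→d25:-→d26:-→d27:-→d28:H1 -> H1
  lookup 108.0.1.194: bits 011011000 walk d0:H3→d1:-→d2:-→d3:-→d4:-→d5:-→d6:-→d7:-→d8:H1→d9:- -> H1
  - 108.125.194.112/28 clear@28
  lookup 43.252.203.111: bits 001010111111110011001011 walk d0:H3→d1:-→d2:-→d3:-→d4:-→d5:-→d6:-→d7:-→d8:-→d9:-→d10:-→d11:-→d12:-→d13:-→d14:-→d15:-→d16:-→d17:-→d18:-→d19:-→d20:-→d21:-→d22:-→d23:-→d24:H2 -> H2
  add 108.125.194.112/28 -> H0 at depth 28
  add 108.125.0.0/16 -> H0 at depth 16
  add 43.248.0.0/13 -> H3 at depth 13
  lookup 108.125.0.27: bits 0110110001111101 walk d0:H3→d1:-→d2:-→d3:-→d4:-→d5:-→d6:-→d7:-→d8:H1→d9:-→d10:-→d11:-→d12:-→d13:-→d14:-→d15:-→d16:H0 -> H0
  add 143.208.0.0/12 -> H2 at depth 12
  lookup 108.125.2.122: bits 0110110001111101 walk d0:H3→d1:-→d2:-→d3:-→d4:-→d5:-→d6:-→d7:-→d8:H1→d9:-→d10:-→d11:-→d12:-→d13:-→d14:-→d15:-→d16:H0 -> H0
  add 0.0.0.0/0 -> H3 at depth 0
  add 143.220.139.202/31 -> H2 at depth 31
  add 40.0.0.0/5 -> H3 at depth 5
  lookup 108.125.7.200: bits 0110110001111101 walk d0:H3→d1:-→d2:-→d3:-→d4:-→d5:-→d6:-→d7:-→d8:H1→d9:-→d10:-→d11:-→d12:-→d13:-→d14:-→d15:-→d16:H0 -> H0
  - 108.0.0.0/8 clear@8
  add 43.252.203.0/24 -> H1 at depth 24
  lookup 108.125.0.24: bits 0110110001111101 walk d0:H3→d1:-→d2:-→d3:-→d4:-→d5:-→d6:-→d7:-→d8:-→d9:-→d10:-→d11:-→d12:-→d13:-→d14:-→d15:-→d16:H0 -> H0
  lookup 143.208.12.58: bits 100011111101 walk d0:H3→d1:-→d2:-→d3:-→d4:-→d5:-→d6:-→d7:-→d8:-→d9:-→d10:-→d11:-→d12:H2 -> H2
  lookup 108.125.6.68: bits 0110110001111101 walk d0:H3→d1:-→d2:-→d3:-→d4:-→d5:-→d6:-→d7:-→d8:-→d9:-→d10:-→d11:-→d12:-→d13:-→d14:-→d15:-→d16:H0 -> H0
  - 108.125.0.0/16 clear@16
  add 96.0.0.0/3 -> H2 at depth 3
  lookup 96.0.0.11: bits 0110 walk d0:H3→d1:-→d2:-→d3:H2→d4:- -> H2
  lookup 96.0.52.96: bits 0110 walk d0:H3→d1:-→d2:-→d3:H2→d4:- -> H2
  - 0.0.0.0/0 clear@0

== LOOKUPS ==
["H1","H1","H1","H1","H1","H1","H2","H0","H0","H0","H0","H2","H0","H2","H2"]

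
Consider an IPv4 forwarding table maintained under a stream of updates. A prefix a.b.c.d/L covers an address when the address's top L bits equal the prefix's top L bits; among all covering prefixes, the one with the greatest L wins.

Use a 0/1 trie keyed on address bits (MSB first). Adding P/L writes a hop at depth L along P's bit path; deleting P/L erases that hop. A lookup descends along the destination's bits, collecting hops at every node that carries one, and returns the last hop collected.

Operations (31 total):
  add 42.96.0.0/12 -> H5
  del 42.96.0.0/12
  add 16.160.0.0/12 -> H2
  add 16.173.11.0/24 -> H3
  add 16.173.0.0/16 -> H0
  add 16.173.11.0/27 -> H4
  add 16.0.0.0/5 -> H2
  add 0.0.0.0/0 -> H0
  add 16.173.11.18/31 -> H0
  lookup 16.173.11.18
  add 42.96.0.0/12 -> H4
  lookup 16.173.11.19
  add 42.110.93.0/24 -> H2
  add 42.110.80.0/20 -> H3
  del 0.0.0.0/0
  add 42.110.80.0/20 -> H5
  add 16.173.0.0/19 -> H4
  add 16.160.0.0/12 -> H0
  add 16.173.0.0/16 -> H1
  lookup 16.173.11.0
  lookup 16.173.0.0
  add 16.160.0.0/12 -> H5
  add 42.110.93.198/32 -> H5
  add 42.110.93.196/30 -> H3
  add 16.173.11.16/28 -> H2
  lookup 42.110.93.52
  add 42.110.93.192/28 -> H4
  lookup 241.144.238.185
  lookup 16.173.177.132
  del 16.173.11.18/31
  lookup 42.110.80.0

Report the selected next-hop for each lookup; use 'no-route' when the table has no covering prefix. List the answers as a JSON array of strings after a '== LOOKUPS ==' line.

Apply in order:
  add 42.96.0.0/12 -> H5 at depth 12
  del 42.96.0.0/12 (clear depth 12)
  add 16.160.0.0/12 -> H2 at depth 12
  add 16.173.11.0/24 -> H3 at depth 24
  add 16.173.0.0/16 -> H0 at depth 16
  add 16.173.11.0/27 -> H4 at depth 27
  add 16.0.0.0/5 -> H2 at depth 5
  add 0.0.0.0/0 -> H0 at depth 0
  add 16.173.11.18/31 -> H0 at depth 31
  Q 16.173.11.18: descend 0001000010101101000010110001001 ; hops seen [H0,H2,H2,H0,H3,H4,H0] ; pick H0
  add 42.96.0.0/12 -> H4 at depth 12
  Q 16.173.11.19: descend 0001000010101101000010110001001 ; hops seen [H0,H2,H2,H0,H3,H4,H0] ; pick H0
  add 42.110.93.0/24 -> H2 at depth 24
  add 42.110.80.0/20 -> H3 at depth 20
  del 0.0.0.0/0 (clear depth 0)
  add 42.110.80.0/20 -> H5 at depth 20
  add 16.173.0.0/19 -> H4 at depth 19
  add 16.160.0.0/12 -> H0 at depth 12
  add 16.173.0.0/16 -> H1 at depth 16
  Q 16.173.11.0: descend 000100001010110100001011000 ; hops seen [H2,H0,H1,H4,H3,H4] ; pick H4
  Q 16.173.0.0: descend 00010000101011010000 ; hops seen [H2,H0,H1,H4] ; pick H4
  add 16.160.0.0/12 -> H5 at depth 12
  add 42.110.93.198/32 -> H5 at depth 32
  add 42.110.93.196/30 -> H3 at depth 30
  add 16.173.11.16/28 -> H2 at depth 28
  Q 42.110.93.52: descend 001010100110111001011101 ; hops seen [H4,H5,H2] ; pick H2
  add 42.110.93.192/28 -> H4 at depth 28
  Q 241.144.238.185: descend ε ; hops seen [∅] ; pick no-route
  Q 16.173.177.132: descend 0001000010101101 ; hops seen [H2,H5,H1] ; pick H1
  del 16.173.11.18/31 (clear depth 31)
  Q 42.110.80.0: descend 00101010011011100101 ; hops seen [H4,H5] ; pick H5

== LOOKUPS ==
["H0","H0","H4","H4","H2","no-route","H1","H5"]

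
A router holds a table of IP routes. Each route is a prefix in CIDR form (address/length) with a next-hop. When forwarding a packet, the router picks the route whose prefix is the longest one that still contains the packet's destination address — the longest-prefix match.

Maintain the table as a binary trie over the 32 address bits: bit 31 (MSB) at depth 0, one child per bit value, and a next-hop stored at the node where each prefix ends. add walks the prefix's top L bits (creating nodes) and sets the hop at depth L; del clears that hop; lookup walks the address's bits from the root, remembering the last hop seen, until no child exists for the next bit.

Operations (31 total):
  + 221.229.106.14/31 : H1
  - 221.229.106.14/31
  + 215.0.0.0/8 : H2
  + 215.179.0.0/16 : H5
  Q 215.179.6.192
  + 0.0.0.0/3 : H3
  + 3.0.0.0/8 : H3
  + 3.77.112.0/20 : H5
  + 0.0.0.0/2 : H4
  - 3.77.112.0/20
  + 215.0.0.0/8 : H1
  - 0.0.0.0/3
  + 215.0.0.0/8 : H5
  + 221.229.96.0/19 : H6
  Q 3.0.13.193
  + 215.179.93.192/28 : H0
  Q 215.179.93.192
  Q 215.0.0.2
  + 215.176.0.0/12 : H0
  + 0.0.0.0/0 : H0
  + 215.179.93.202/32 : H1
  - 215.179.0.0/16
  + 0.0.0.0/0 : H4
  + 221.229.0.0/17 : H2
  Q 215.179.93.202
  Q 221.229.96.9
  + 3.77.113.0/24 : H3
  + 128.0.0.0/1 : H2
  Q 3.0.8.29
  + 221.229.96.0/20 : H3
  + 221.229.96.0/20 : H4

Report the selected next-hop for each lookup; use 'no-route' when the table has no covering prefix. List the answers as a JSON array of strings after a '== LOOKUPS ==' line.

Trace:
  add 221.229.106.14/31 -> H1 at depth 31
  - 221.229.106.14/31 clear@31
  add 215.0.0.0/8 -> H2 at depth 8
  add 215.179.0.0/16 -> H5 at depth 16
  ? 215.179.6.192  path d0:-→d1:-→d2:-→d3:-→d4:-→d5:-→d6:-→d7:-→d8:H2→d9:-→d10:-→d11:-→d12:-→d13:-→d14:-→d15:-→d16:H5  best=H5
  add 0.0.0.0/3 -> H3 at depth 3
  add 3.0.0.0/8 -> H3 at depth 8
  add 3.77.112.0/20 -> H5 at depth 20
  add 0.0.0.0/2 -> H4 at depth 2
  - 3.77.112.0/20 clear@20
  add 215.0.0.0/8 -> H1 at depth 8
  - 0.0.0.0/3 clear@3
  add 215.0.0.0/8 -> H5 at depth 8
  add 221.229.96.0/19 -> H6 at depth 19
  ? 3.0.13.193  path d0:-→d1:-→d2:H4→d3:-→d4:-→d5:-→d6:-→d7:-→d8:H3→d9:-  best=H3
  add 215.179.93.192/28 -> H0 at depth 28
  ? 215.179.93.192  path d0:-→d1:-→d2:-→d3:-→d4:-→d5:-→d6:-→d7:-→d8:H5→d9:-→d10:-→d11:-→d12:-→d13:-→d14:-→d15:-→d16:H5→d17:-→d18:-→d19:-→d20:-→d21:-→d22:-→d23:-→d24:-→d25:-→d26:-→d27:-→d28:H0  best=H0
  ? 215.0.0.2  path d0:-→d1:-→d2:-→d3:-→d4:-→d5:-→d6:-→d7:-→d8:H5  best=H5
  add 215.176.0.0/12 -> H0 at depth 12
  add 0.0.0.0/0 -> H0 at depth 0
  add 215.179.93.202/32 -> H1 at depth 32
  - 215.179.0.0/16 clear@16
  add 0.0.0.0/0 -> H4 at depth 0
  add 221.229.0.0/17 -> H2 at depth 17
  ? 215.179.93.202  path d0:H4→d1:-→d2:-→d3:-→d4:-→d5:-→d6:-→d7:-→d8:H5→d9:-→d10:-→d11:-→d12:H0→d13:-→d14:-→d15:-→d16:-→d17:-→d18:-→d19:-→d20:-→d21:-→d22:-→d23:-→d24:-→d25:-→d26:-→d27:-→d28:H0→d29:-→d30:-→d31:-→d32:H1  best=H1
  ? 221.229.96.9  path d0:H4→d1:-→d2:-→d3:-→d4:-→d5:-→d6:-→d7:-→d8:-→d9:-→d10:-→d11:-→d12:-→d13:-→d14:-→d15:-→d16:-→d17:H2→d18:-→d19:H6→d20:-  best=H6
  add 3.77.113.0/24 -> H3 at depth 24
  add 128.0.0.0/1 -> H2 at depth 1
  ? 3.0.8.29  path d0:H4→d1:-→d2:H4→d3:-→d4:-→d5:-→d6:-→d7:-→d8:H3→d9:-  best=H3
  add 221.229.96.0/20 -> H3 at depth 20
  add 221.229.96.0/20 -> H4 at depth 20

== LOOKUPS ==
["H5","H3","H0","H5","H1","H6","H3"]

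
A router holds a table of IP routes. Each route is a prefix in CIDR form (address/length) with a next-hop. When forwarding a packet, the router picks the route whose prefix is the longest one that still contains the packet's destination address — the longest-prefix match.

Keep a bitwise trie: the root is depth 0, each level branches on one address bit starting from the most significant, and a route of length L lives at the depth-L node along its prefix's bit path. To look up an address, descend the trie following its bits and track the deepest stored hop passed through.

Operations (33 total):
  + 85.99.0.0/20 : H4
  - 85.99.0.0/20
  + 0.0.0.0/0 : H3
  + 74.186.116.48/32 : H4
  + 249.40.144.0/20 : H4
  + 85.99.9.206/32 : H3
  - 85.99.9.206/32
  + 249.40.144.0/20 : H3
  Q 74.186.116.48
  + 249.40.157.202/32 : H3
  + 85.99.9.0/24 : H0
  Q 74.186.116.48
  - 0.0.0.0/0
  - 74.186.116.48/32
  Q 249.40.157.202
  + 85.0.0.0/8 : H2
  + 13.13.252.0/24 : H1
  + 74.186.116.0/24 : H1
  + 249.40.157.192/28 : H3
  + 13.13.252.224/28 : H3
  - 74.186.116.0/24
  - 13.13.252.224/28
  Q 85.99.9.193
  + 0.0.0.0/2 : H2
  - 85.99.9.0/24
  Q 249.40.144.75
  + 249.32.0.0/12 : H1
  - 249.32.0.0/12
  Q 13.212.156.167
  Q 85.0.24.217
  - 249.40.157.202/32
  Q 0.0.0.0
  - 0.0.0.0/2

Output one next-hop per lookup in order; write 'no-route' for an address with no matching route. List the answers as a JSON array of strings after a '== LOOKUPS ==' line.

Trace:
  + 85.99.0.0/20 (H4) depth=20
  - 85.99.0.0/20 clear@20
  + 0.0.0.0/0 (H3) depth=0
  + 74.186.116.48/32 (H4) depth=32
  + 249.40.144.0/20 (H4) depth=20
  + 85.99.9.206/32 (H3) depth=32
  - 85.99.9.206/32 clear@32
  + 249.40.144.0/20 (H3) depth=20
  lookup 74.186.116.48: bits 01001010101110100111010000110000 walk d0:H3→d1:-→d2:-→d3:-→d4:-→d5:-→d6:-→d7:-→d8:-→d9:-→d10:-→d11:-→d12:-→d13:-→d14:-→d15:-→d16:-→d17:-→d18:-→d19:-→d20:-→d21:-→d22:-→d23:-→d24:-→d25:-→d26:-→d27:-→d28:-→d29:-→d30:-→d31:-→d32:H4 -> H4
  + 249.40.157.202/32 (H3) depth=32
  + 85.99.9.0/24 (H0) depth=24
  lookup 74.186.116.48: bits 01001010101110100111010000110000 walk d0:H3→d1:-→d2:-→d3:-→d4:-→d5:-→d6:-→d7:-→d8:-→d9:-→d10:-→d11:-→d12:-→d13:-→d14:-→d15:-→d16:-→d17:-→d18:-→d19:-→d20:-→d21:-→d22:-→d23:-→d24:-→d25:-→d26:-→d27:-→d28:-→d29:-→d30:-→d31:-→d32:H4 -> H4
  - 0.0.0.0/0 clear@0
  - 74.186.116.48/32 clear@32
  lookup 249.40.157.202: bits 11111001001010001001110111001010 walk d0:-→d1:-→d2:-→d3:-→d4:-→d5:-→d6:-→d7:-→d8:-→d9:-→d10:-→d11:-→d12:-→d13:-→d14:-→d15:-→d16:-→d17:-→d18:-→d19:-→d20:H3→d21:-→d22:-→d23:-→d24:-→d25:-→d26:-→d27:-→d28:-→d29:-→d30:-→d31:-→d32:H3 -> H3
  + 85.0.0.0/8 (H2) depth=8
  + 13.13.252.0/24 (H1) depth=24
  + 74.186.116.0/24 (H1) depth=24
  + 249.40.157.192/28 (H3) depth=28
  + 13.13.252.224/28 (H3) depth=28
  - 74.186.116.0/24 clear@24
  - 13.13.252.224/28 clear@28
  lookup 85.99.9.193: bits 0101010101100011000010011100 walk d0:-→d1:-→d2:-→d3:-→d4:-→d5:-→d6:-→d7:-→d8:H2→d9:-→d10:-→d11:-→d12:-→d13:-→d14:-→d15:-→d16:-→d17:-→d18:-→d19:-→d20:-→d21:-→d22:-→d23:-→d24:H0→d25:-→d26:-→d27:-→d28:- -> H0
  + 0.0.0.0/2 (H2) depth=2
  - 85.99.9.0/24 clear@24
  lookup 249.40.144.75: bits 11111001001010001001 walk d0:-→d1:-→d2:-→d3:-→d4:-→d5:-→d6:-→d7:-→d8:-→d9:-→d10:-→d11:-→d12:-→d13:-→d14:-→d15:-→d16:-→d17:-→d18:-→d19:-→d20:H3 -> H3
  + 249.32.0.0/12 (H1) depth=12
  - 249.32.0.0/12 clear@12
  lookup 13.212.156.167: bits 00001101 walk d0:-→d1:-→d2:H2→d3:-→d4:-→d5:-→d6:-→d7:-→d8:- -> H2
  lookup 85.0.24.217: bits 010101010 walk d0:-→d1:-→d2:-→d3:-→d4:-→d5:-→d6:-→d7:-→d8:H2→d9:- -> H2
  - 249.40.157.202/32 clear@32
  lookup 0.0.0.0: bits 0000 walk d0:-→d1:-→d2:H2→d3:-→d4:- -> H2
  - 0.0.0.0/2 clear@2

== LOOKUPS ==
["H4","H4","H3","H0","H3","H2","H2","H2"]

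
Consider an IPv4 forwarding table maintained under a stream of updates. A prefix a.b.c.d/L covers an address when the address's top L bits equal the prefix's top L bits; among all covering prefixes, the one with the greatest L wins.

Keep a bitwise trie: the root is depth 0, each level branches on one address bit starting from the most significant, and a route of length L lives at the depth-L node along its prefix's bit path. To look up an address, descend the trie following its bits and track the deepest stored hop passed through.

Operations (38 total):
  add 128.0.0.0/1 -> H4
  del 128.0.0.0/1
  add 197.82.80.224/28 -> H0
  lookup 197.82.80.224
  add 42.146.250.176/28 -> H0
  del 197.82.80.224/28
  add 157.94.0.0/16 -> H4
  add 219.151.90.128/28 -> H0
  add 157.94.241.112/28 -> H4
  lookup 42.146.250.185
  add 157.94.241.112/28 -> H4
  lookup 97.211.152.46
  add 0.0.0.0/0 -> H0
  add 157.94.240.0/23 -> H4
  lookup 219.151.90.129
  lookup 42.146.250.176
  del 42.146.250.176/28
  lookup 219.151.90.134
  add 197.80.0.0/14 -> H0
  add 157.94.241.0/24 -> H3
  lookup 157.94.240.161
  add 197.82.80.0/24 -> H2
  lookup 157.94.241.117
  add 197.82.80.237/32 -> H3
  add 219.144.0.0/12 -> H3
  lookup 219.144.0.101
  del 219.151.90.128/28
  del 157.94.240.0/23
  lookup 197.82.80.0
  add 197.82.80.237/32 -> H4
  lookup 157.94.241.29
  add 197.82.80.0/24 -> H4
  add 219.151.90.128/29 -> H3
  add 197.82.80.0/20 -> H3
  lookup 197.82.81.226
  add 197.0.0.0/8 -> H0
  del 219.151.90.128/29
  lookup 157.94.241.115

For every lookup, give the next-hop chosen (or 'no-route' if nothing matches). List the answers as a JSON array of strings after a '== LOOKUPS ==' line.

Trace:
  add 128.0.0.0/1 -> H4 at depth 1
  - 128.0.0.0/1 clear@1
  add 197.82.80.224/28 -> H0 at depth 28
  lookup 197.82.80.224: bits 1100010101010010010100001110 walk d0:-→d1:-→d2:-→d3:-→d4:-→d5:-→d6:-→d7:-→d8:-→d9:-→d10:-→d11:-→d12:-→d13:-→d14:-→d15:-→d16:-→d17:-→d18:-→d19:-→d20:-→d21:-→d22:-→d23:-→d24:-→d25:-→d26:-→d27:-→d28:H0 -> H0
  add 42.146.250.176/28 -> H0 at depth 28
  - 197.82.80.224/28 clear@28
  add 157.94.0.0/16 -> H4 at depth 16
  add 219.151.90.128/28 -> H0 at depth 28
  add 157.94.241.112/28 -> H4 at depth 28
  lookup 42.146.250.185: bits 0010101010010010111110101011 walk d0:-→d1:-→d2:-→d3:-→d4:-→d5:-→d6:-→d7:-→d8:-→d9:-→d10:-→d11:-→d12:-→d13:-→d14:-→d15:-→d16:-→d17:-→d18:-→d19:-→d20:-→d21:-→d22:-→d23:-→d24:-→d25:-→d26:-→d27:-→d28:H0 -> H0
  add 157.94.241.112/28 -> H4 at depth 28
  lookup 97.211.152.46: bits 0 walk d0:-→d1:- -> no-route
  add 0.0.0.0/0 -> H0 at depth 0
  add 157.94.240.0/23 -> H4 at depth 23
  lookup 219.151.90.129: bits 1101101110010111010110101000 walk d0:H0→d1:-→d2:-→d3:-→d4:-→d5:-→d6:-→d7:-→d8:-→d9:-→d10:-→d11:-→d12:-→d13:-→d14:-→d15:-→d16:-→d17:-→d18:-→d19:-→d20:-→d21:-→d22:-→d23:-→d24:-→d25:-→d26:-→d27:-→d28:H0 -> H0
  lookup 42.146.250.176: bits 0010101010010010111110101011 walk d0:H0→d1:-→d2:-→d3:-→d4:-→d5:-→d6:-→d7:-→d8:-→d9:-→d10:-→d11:-→d12:-→d13:-→d14:-→d15:-→d16:-→d17:-→d18:-→d19:-→d20:-→d21:-→d22:-→d23:-→d24:-→d25:-→d26:-→d27:-→d28:H0 -> H0
  - 42.146.250.176/28 clear@28
  lookup 219.151.90.134: bits 1101101110010111010110101000 walk d0:H0→d1:-→d2:-→d3:-→d4:-→d5:-→d6:-→d7:-→d8:-→d9:-→d10:-→d11:-→d12:-→d13:-→d14:-→d15:-→d16:-→d17:-→d18:-→d19:-→d20:-→d21:-→d22:-→d23:-→d24:-→d25:-→d26:-→d27:-→d28:H0 -> H0
  add 197.80.0.0/14 -> H0 at depth 14
  add 157.94.241.0/24 -> H3 at depth 24
  lookup 157.94.240.161: bits 10011101010111101111000 walk d0:H0→d1:-→d2:-→d3:-→d4:-→d5:-→d6:-→d7:-→d8:-→d9:-→d10:-→d11:-→d12:-→d13:-→d14:-→d15:-→d16:H4→d17:-→d18:-→d19:-→d20:-→d21:-→d22:-→d23:H4 -> H4
  add 197.82.80.0/24 -> H2 at depth 24
  lookup 157.94.241.117: bits 1001110101011110111100010111 walk d0:H0→d1:-→d2:-→d3:-→d4:-→d5:-→d6:-→d7:-→d8:-→d9:-→d10:-→d11:-→d12:-→d13:-→d14:-→d15:-→d16:H4→d17:-→d18:-→d19:-→d20:-→d21:-→d22:-→d23:H4→d24:H3→d25:-→d26:-→d27:-→d28:H4 -> H4
  add 197.82.80.237/32 -> H3 at depth 32
  add 219.144.0.0/12 -> H3 at depth 12
  lookup 219.144.0.101: bits 1101101110010 walk d0:H0→d1:-→d2:-→d3:-→d4:-→d5:-→d6:-→d7:-→d8:-→d9:-→d10:-→d11:-→d12:H3→d13:- -> H3
  - 219.151.90.128/28 clear@28
  - 157.94.240.0/23 clear@23
  lookup 197.82.80.0: bits 110001010101001001010000 walk d0:H0→d1:-→d2:-→d3:-→d4:-→d5:-→d6:-→d7:-→d8:-→d9:-→d10:-→d11:-→d12:-→d13:-→d14:H0→d15:-→d16:-→d17:-→d18:-→d19:-→d20:-→d21:-→d22:-→d23:-→d24:H2 -> H2
  add 197.82.80.237/32 -> H4 at depth 32
  lookup 157.94.241.29: bits 1001110101011110111100010 walk d0:H0→d1:-→d2:-→d3:-→d4:-→d5:-→d6:-→d7:-→d8:-→d9:-→d10:-→d11:-→d12:-→d13:-→d14:-→d15:-→d16:H4→d17:-→d18:-→d19:-→d20:-→d21:-→d22:-→d23:-→d24:H3→d25:- -> H3
  add 197.82.80.0/24 -> H4 at depth 24
  add 219.151.90.128/29 -> H3 at depth 29
  add 197.82.80.0/20 -> H3 at depth 20
  lookup 197.82.81.226: bits 11000101010100100101000 walk d0:H0→d1:-→d2:-→d3:-→d4:-→d5:-→d6:-→d7:-→d8:-→d9:-→d10:-→d11:-→d12:-→d13:-→d14:H0→d15:-→d16:-→d17:-→d18:-→d19:-→d20:H3→d21:-→d22:-→d23:- -> H3
  add 197.0.0.0/8 -> H0 at depth 8
  - 219.151.90.128/29 clear@29
  lookup 157.94.241.115: bits 1001110101011110111100010111 walk d0:H0→d1:-→d2:-→d3:-→d4:-→d5:-→d6:-→d7:-→d8:-→d9:-→d10:-→d11:-→d12:-→d13:-→d14:-→d15:-→d16:H4→d17:-→d18:-→d19:-→d20:-→d21:-→d22:-→d23:-→d24:H3→d25:-→d26:-→d27:-→d28:H4 -> H4

== LOOKUPS ==
["H0","H0","no-route","H0","H0","H0","H4","H4","H3","H2","H3","H3","H4"]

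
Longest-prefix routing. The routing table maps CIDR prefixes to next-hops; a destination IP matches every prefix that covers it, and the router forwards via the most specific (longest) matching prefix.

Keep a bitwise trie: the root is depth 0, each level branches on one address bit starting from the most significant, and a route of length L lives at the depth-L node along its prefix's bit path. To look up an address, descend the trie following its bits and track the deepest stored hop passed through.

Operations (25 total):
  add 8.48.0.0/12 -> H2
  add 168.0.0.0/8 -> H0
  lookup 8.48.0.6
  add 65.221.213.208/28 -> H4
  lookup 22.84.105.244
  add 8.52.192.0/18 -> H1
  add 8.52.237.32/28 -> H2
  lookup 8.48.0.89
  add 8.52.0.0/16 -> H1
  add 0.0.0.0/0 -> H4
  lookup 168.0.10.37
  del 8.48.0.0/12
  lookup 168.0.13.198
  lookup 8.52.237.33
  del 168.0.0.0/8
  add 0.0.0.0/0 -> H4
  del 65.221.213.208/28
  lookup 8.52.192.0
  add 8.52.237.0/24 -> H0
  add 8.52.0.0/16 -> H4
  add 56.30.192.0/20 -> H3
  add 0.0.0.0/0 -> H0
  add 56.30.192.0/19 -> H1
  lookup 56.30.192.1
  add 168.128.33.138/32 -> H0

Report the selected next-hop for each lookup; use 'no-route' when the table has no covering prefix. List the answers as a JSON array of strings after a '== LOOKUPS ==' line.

Trace:
  add 8.48.0.0/12 -> H2 at depth 12
  add 168.0.0.0/8 -> H0 at depth 8
  ? 8.48.0.6  path d0:-→d1:-→d2:-→d3:-→d4:-→d5:-→d6:-→d7:-→d8:-→d9:-→d10:-→d11:-→d12:H2  best=H2
  add 65.221.213.208/28 -> H4 at depth 28
  ? 22.84.105.244  path d0:-→d1:-→d2:-→d3:-  best=no-route
  add 8.52.192.0/18 -> H1 at depth 18
  add 8.52.237.32/28 -> H2 at depth 28
  ? 8.48.0.89  path d0:-→d1:-→d2:-→d3:-→d4:-→d5:-→d6:-→d7:-→d8:-→d9:-→d10:-→d11:-→d12:H2→d13:-  best=H2
  add 8.52.0.0/16 -> H1 at depth 16
  add 0.0.0.0/0 -> H4 at depth 0
  ? 168.0.10.37  path d0:H4→d1:-→d2:-→d3:-→d4:-→d5:-→d6:-→d7:-→d8:H0  best=H0
  del 8.48.0.0/12 (clear depth 12)
  ? 168.0.13.198  path d0:H4→d1:-→d2:-→d3:-→d4:-→d5:-→d6:-→d7:-→d8:H0  best=H0
  ? 8.52.237.33  path d0:H4→d1:-→d2:-→d3:-→d4:-→d5:-→d6:-→d7:-→d8:-→d9:-→d10:-→d11:-→d12:-→d13:-→d14:-→d15:-→d16:H1→d17:-→d18:H1→d19:-→d20:-→d21:-→d22:-→d23:-→d24:-→d25:-→d26:-→d27:-→d28:H2  best=H2
  del 168.0.0.0/8 (clear depth 8)
  add 0.0.0.0/0 -> H4 at depth 0
  del 65.221.213.208/28 (clear depth 28)
  ? 8.52.192.0  path d0:H4→d1:-→d2:-→d3:-→d4:-→d5:-→d6:-→d7:-→d8:-→d9:-→d10:-→d11:-→d12:-→d13:-→d14:-→d15:-→d16:H1→d17:-→d18:H1  best=H1
  add 8.52.237.0/24 -> H0 at depth 24
  add 8.52.0.0/16 -> H4 at depth 16
  add 56.30.192.0/20 -> H3 at depth 20
  add 0.0.0.0/0 -> H0 at depth 0
  add 56.30.192.0/19 -> H1 at depth 19
  ? 56.30.192.1  path d0:H0→d1:-→d2:-→d3:-→d4:-→d5:-→d6:-→d7:-→d8:-→d9:-→d10:-→d11:-→d12:-→d13:-→d14:-→d15:-→d16:-→d17:-→d18:-→d19:H1→d20:H3  best=H3
  add 168.128.33.138/32 -> H0 at depth 32

== LOOKUPS ==
["H2","no-route","H2","H0","H0","H2","H1","H3"]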